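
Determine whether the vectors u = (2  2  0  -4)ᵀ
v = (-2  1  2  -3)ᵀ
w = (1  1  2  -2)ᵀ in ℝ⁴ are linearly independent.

Place the vectors as rows of a 3×4 matrix and reduce to echelon form.
The reduction yields 3 nonzero rows, so the rank is 3.
Since rank = 3 (the number of vectors), the set is linearly independent.

linearly independent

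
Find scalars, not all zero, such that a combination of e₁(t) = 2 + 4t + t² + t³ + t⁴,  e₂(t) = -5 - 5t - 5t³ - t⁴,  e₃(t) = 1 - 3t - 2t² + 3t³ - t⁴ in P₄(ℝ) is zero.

Pass to coordinate vectors relative to the basis {1, t, …, t⁴}.
Row-reduce the matrix with e₁, e₂, e₃ as columns; the null space gives the coefficients.
A generator of the null space is (2, 1, 1).

2e₁ + e₂ + e₃ = 0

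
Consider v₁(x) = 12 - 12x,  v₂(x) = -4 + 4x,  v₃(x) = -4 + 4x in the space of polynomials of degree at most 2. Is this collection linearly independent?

linearly dependent

Take coordinates with respect to the standard basis {1, x, x²}.
The matrix [v₁|v₂|v₃] has determinant 0.
A zero determinant means the columns are linearly dependent.
Indeed v₁ + 3v₂ = 0.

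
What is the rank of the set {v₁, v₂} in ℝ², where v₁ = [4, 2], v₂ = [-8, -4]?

Apply Gaussian elimination to the matrix whose rows are v₁, v₂.
Reduction leaves 1 leading entry, giving rank 1.

1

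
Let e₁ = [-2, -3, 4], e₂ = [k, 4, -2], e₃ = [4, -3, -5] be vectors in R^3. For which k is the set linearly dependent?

Place the vectors as rows of a 3×3 matrix; dependence ⇔ determinant zero.
Expanding, det = 12 - 27*k.
Setting this to zero gives k = 4/9.

k = 4/9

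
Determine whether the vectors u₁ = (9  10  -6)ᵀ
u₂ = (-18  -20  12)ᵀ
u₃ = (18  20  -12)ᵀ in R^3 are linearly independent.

The matrix [u₁|u₂|u₃] has determinant 0.
A zero determinant means the columns are linearly dependent.

linearly dependent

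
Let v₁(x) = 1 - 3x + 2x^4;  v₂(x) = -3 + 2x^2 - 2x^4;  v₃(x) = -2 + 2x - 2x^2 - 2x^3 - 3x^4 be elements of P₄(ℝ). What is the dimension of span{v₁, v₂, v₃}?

3

Use coordinates relative to {1, x, …, x^4}.
Apply Gaussian elimination to the matrix whose rows are v₁, v₂, v₃.
Reduction leaves 3 leading entries, giving rank 3.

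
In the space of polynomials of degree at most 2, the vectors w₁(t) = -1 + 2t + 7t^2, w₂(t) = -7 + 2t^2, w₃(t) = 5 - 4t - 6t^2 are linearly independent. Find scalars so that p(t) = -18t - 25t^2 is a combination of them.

Work in coordinates with respect to the standard basis {1, t, t^2}.
Write p = α₁w₁ + … + α₃w₃ and equate components.
The system has the unique solution (α₁, α₂, α₃) = (-1, 3, 4).

p = -w₁ + 3w₂ + 4w₃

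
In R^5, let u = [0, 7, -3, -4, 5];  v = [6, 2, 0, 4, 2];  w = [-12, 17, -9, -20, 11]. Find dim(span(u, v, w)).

2

Form the matrix with u, v, w as columns and reduce.
The echelon form has 2 nonzero rows, so the rank is 2.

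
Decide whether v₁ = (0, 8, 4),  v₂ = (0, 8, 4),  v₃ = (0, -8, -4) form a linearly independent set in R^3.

linearly dependent

Form the 3×3 matrix with these as columns; its determinant is 0.
A zero determinant means the columns are linearly dependent.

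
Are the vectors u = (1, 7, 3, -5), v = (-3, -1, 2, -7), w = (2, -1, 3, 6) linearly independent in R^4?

linearly independent

Place the vectors as rows of a 3×4 matrix and reduce to echelon form.
The reduction yields 3 nonzero rows, so the rank is 3.
Since rank = 3 (the number of vectors), the set is linearly independent.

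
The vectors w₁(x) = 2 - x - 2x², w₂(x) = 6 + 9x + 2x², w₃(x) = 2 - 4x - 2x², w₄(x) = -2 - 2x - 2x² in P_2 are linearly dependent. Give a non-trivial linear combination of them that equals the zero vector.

Take coordinates with respect to {1, x, x²}.
Row-reduce the matrix with w₁, w₂, w₃, w₄ as columns; the null space gives the coefficients.
A generator of the null space is (3, -1, -2, -2).

3w₁ - w₂ - 2w₃ - 2w₄ = 0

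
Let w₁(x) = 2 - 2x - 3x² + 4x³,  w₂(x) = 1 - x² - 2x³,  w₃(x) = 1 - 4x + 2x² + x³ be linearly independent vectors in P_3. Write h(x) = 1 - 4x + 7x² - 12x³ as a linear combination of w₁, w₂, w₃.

h = -2w₁ + 3w₂ + 2w₃

Identify each element with its coordinate vector in ℝ⁴ via {1, x, …, x³}.
Solve the system with w₁, w₂, w₃ as columns and h as the right-hand side.
Back-substitution yields (α₁, α₂, α₃) = (-2, 3, 2).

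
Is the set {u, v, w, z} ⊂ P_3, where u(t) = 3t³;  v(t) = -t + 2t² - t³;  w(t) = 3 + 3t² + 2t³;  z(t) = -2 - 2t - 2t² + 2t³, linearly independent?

linearly independent

Take coordinates with respect to the standard basis {1, t, …, t³}.
Place the vectors as rows of a 4×4 matrix and reduce to echelon form.
The reduction yields 4 nonzero rows, so the rank is 4.
Since rank = 4 (the number of vectors), the set is linearly independent.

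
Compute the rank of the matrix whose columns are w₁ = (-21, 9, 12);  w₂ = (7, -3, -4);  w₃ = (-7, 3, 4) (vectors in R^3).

rank 1

Apply Gaussian elimination to the matrix whose rows are w₁, w₂, w₃.
Exactly 1 pivot survives; hence the rank is 1.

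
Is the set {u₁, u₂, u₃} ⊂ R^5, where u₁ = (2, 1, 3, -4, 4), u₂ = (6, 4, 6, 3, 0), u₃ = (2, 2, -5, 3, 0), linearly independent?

Row-reduce the matrix whose columns are u₁, u₂, u₃.
The reduction yields 3 nonzero rows, so the rank is 3.
Since rank = 3 (the number of vectors), the set is linearly independent.

linearly independent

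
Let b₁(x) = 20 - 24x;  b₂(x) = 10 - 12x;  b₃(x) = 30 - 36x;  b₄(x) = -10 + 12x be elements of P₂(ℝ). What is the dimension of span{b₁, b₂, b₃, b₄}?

dim = 1

Pass to coordinate vectors with respect to the basis {1, x, x²}.
Apply Gaussian elimination to the matrix whose rows are b₁, b₂, b₃, b₄.
Exactly 1 pivot survives; hence the rank is 1.
(With 4 elements in a 3-dimensional space the rank is at most 3.)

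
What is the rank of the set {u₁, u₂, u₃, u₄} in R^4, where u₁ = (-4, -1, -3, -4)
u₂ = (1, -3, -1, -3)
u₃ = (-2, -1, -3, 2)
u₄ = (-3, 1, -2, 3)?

4

Put the 4×4 matrix [u₁|u₂|u₃|u₄] into echelon form.
Exactly 4 pivots survive; hence the rank is 4.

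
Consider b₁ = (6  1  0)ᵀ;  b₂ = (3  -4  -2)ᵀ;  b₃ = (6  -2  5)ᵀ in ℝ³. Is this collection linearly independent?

Form the 3×3 matrix with these as columns; its determinant is -171.
A nonzero determinant means the columns are linearly independent.

linearly independent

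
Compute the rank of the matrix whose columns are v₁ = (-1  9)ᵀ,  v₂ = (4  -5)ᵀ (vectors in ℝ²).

Row-reduce the 2×2 matrix with these as rows.
There are 2 pivot columns, so rank = 2.

2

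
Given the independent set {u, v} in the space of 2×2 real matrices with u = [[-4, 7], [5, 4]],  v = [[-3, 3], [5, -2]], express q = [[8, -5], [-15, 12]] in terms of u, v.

Work in coordinates with respect to the standard basis {E₁₁, E₁₂, E₂₁, E₂₂}.
Solve the system with u, v as columns and q as the right-hand side.
Back-substitution yields (a₁, a₂) = (1, -4).

q = u - 4v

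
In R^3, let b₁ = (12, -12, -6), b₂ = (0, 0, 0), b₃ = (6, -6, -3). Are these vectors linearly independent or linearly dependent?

One of the vectors is the zero vector, so the set is linearly dependent.

linearly dependent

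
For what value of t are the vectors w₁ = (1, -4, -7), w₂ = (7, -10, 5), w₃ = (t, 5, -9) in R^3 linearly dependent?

t = -24/5

The vectors are dependent exactly when the determinant of the matrix with rows w₁, w₂, w₃ vanishes.
Expanding, det = -90*t - 432.
Solving -90*t - 432 = 0 yields t = -24/5.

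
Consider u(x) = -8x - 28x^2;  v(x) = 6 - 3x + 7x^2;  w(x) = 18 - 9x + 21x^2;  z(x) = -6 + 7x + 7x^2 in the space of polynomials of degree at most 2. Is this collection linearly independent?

Take coordinates with respect to the standard basis {1, x, x^2}.
There are 4 vectors in a 3-dimensional space, so they cannot be linearly independent.

linearly dependent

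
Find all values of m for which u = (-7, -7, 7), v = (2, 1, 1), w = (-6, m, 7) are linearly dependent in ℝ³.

m = -19/3

The vectors are dependent exactly when the determinant of the matrix with rows u, v, w vanishes.
Cofactor expansion gives det = 21*m + 133.
Setting this to zero gives m = -19/3.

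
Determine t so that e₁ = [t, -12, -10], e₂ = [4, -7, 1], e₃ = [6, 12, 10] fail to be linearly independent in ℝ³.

Dependence holds iff the 3×3 matrix [e₁ e₂ e₃] is singular.
The determinant works out to -82*t - 492.
Solving -82*t - 492 = 0 yields t = -6.

t = -6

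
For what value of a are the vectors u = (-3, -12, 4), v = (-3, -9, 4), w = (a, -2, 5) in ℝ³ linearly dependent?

a = -15/4

The vectors are dependent exactly when the determinant of the matrix with rows u, v, w vanishes.
Cofactor expansion gives det = -12*a - 45.
This vanishes exactly when a = -15/4.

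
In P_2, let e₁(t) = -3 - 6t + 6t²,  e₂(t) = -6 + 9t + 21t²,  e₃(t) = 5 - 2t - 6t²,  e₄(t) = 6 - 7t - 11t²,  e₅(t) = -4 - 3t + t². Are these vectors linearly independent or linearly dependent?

Write each element as a coordinate vector in ℝ³ using {1, t, t²}.
There are 5 vectors in a 3-dimensional space, so they cannot be linearly independent.

linearly dependent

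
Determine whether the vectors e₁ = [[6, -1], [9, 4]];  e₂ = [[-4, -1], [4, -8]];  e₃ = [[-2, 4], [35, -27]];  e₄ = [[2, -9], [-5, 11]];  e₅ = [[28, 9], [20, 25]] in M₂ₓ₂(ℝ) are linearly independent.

linearly dependent

Take coordinates with respect to the standard basis {E₁₁, E₁₂, E₂₁, E₂₂}.
There are 5 vectors in a 4-dimensional space, so they cannot be linearly independent.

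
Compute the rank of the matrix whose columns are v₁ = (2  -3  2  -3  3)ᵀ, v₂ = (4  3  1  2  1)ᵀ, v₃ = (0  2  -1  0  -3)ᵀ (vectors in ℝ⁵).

3

Apply Gaussian elimination to the matrix whose rows are v₁, v₂, v₃.
Reduction leaves 3 leading entries, giving rank 3.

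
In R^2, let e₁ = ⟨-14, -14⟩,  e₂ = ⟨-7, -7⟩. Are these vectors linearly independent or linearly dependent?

linearly dependent

One vector is a scalar multiple of another, so the set is dependent.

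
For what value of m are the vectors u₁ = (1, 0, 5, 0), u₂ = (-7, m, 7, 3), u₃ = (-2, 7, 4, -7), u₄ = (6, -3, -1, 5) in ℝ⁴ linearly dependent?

Dependence holds iff the 4×4 matrix [u₁ u₂ u₃ u₄] is singular.
Expanding, det = -147*m - 1113.
Solving -147*m - 1113 = 0 yields m = -53/7.

m = -53/7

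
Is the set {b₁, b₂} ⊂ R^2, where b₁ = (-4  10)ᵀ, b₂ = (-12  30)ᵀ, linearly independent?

linearly dependent

Form the 2×2 matrix with these as columns; its determinant is 0.
A zero determinant means the columns are linearly dependent.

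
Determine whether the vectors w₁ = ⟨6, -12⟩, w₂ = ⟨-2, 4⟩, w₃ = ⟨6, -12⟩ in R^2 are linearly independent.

linearly dependent

There are 3 vectors in a 2-dimensional space, so they cannot be linearly independent.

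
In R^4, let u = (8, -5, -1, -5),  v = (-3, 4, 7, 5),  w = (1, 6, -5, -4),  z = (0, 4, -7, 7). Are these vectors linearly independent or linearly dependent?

The matrix [u|v|w|z] has determinant -4827.
A nonzero determinant means the columns are linearly independent.

linearly independent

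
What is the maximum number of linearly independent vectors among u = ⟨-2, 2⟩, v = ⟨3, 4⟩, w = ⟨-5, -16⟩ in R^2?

2

Row-reduce the 3×2 matrix with these as rows.
The echelon form has 2 nonzero rows, so the rank is 2.
(With 3 elements in a 2-dimensional space the rank is at most 2.)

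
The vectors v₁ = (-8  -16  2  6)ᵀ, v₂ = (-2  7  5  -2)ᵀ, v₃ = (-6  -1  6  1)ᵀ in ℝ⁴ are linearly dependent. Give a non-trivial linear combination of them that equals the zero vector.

v₁ + 2v₂ - 2v₃ = 0

Row-reduce the matrix with v₁, v₂, v₃ as columns; the null space gives the coefficients.
One solution (up to scaling) is (1, 2, -2).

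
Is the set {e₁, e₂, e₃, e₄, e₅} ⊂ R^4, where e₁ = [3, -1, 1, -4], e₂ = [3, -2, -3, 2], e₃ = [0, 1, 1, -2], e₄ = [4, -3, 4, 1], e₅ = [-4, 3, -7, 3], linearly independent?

There are 5 vectors in a 4-dimensional space, so they cannot be linearly independent.

linearly dependent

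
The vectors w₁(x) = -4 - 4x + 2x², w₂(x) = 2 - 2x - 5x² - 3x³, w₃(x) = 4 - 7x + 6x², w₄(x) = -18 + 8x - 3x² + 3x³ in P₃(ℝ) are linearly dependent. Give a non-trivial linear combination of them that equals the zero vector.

2w₁ - w₂ - 2w₃ - w₄ = 0

Pass to coordinate vectors relative to the basis {1, x, …, x³}.
Row-reduce the matrix with w₁, w₂, w₃, w₄ as columns; the null space gives the coefficients.
The free variable yields coefficients (2, -1, -2, -1) (any nonzero multiple also works).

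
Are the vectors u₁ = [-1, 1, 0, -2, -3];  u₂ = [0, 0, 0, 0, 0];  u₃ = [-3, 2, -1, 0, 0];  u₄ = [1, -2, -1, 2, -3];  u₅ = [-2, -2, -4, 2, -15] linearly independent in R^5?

One of the vectors is the zero vector, so the set is linearly dependent.

linearly dependent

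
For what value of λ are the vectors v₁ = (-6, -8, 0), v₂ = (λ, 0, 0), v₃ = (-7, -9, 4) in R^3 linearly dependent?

The vectors are dependent exactly when the determinant of the matrix with rows v₁, v₂, v₃ vanishes.
Expanding, det = 32*λ.
Solving 32*λ = 0 yields λ = 0.

λ = 0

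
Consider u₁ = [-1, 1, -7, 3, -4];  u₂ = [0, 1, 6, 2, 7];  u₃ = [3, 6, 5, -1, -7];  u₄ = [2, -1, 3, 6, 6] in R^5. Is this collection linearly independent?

linearly independent

Place the vectors as rows of a 4×5 matrix and reduce to echelon form.
The reduction yields 4 nonzero rows, so the rank is 4.
Since rank = 4 (the number of vectors), the set is linearly independent.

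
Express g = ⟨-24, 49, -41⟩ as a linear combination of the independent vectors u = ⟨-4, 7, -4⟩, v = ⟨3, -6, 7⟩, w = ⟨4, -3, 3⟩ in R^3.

Set up the augmented matrix [u | v | w | g] and row-reduce.
Back-substitution yields (c₁, c₂, c₃) = (4, -4, 1).

g = 4u - 4v + w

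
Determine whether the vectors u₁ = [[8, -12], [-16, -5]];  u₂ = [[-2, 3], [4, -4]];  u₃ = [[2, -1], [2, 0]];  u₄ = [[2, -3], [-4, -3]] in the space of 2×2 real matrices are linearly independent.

linearly dependent

Write each element as a coordinate vector in ℝ⁴ using {E₁₁, E₁₂, E₂₁, E₂₂}.
Row-reduce the matrix whose columns are u₁, u₂, u₃, u₄.
The reduction yields 3 nonzero rows, so the rank is 3.
Since rank 3 < 4, the set is linearly dependent.
Indeed u₁ + u₂ - 3u₄ = 0.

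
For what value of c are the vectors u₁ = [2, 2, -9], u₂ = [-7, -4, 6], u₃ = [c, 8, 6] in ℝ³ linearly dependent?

c = 37/2

Place the vectors as rows of a 3×3 matrix; dependence ⇔ determinant zero.
Expanding, det = 444 - 24*c.
Solving 444 - 24*c = 0 yields c = 37/2.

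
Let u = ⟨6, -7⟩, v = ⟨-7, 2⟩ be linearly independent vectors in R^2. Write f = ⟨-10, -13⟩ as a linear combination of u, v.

Set up the augmented matrix [u | v | f] and row-reduce.
Row-reducing the augmented matrix gives the unique coefficients (c₁, c₂) = (3, 4).

f = 3u + 4v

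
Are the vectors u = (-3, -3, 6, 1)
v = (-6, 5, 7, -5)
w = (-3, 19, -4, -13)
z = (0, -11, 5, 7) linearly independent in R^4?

Form the 4×4 matrix with these as columns; its determinant is 0.
A zero determinant means the columns are linearly dependent.
Indeed 3u - 2v + w = 0.

linearly dependent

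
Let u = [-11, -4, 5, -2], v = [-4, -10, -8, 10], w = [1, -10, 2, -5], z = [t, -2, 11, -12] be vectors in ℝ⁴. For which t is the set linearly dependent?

The vectors are dependent exactly when the determinant of the matrix with rows u, v, w, z vanishes.
Expanding, det = 630*t + 3150.
This vanishes exactly when t = -5.

t = -5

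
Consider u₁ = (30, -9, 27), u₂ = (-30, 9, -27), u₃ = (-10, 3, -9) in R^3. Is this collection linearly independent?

linearly dependent

Form the 3×3 matrix with these as columns; its determinant is 0.
A zero determinant means the columns are linearly dependent.
Indeed u₁ + u₂ = 0.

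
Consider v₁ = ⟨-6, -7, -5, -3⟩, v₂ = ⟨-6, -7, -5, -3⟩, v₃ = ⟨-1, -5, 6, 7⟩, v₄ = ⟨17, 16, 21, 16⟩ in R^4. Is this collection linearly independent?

Two of the vectors are equal, giving an immediate dependence.

linearly dependent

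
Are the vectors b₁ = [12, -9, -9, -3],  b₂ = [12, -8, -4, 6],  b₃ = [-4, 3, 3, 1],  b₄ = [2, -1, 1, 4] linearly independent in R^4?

linearly dependent

Place the vectors as rows of a 4×4 matrix and reduce to echelon form.
The reduction yields 2 nonzero rows, so the rank is 2.
Since rank 2 < 4, the set is linearly dependent.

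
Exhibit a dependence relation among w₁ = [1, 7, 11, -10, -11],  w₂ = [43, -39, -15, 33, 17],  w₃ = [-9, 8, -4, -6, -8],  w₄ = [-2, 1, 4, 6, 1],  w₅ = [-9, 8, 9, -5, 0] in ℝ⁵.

w₂ + 2w₃ - w₄ + 3w₅ = 0

Row-reduce the matrix with w₁, w₂, w₃, w₄, w₅ as columns; the null space gives the coefficients.
One solution (up to scaling) is (0, 1, 2, -1, 3).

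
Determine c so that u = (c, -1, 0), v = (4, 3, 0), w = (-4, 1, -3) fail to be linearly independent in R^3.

c = -4/3

Place the vectors as rows of a 3×3 matrix; dependence ⇔ determinant zero.
Cofactor expansion gives det = -9*c - 12.
This vanishes exactly when c = -4/3.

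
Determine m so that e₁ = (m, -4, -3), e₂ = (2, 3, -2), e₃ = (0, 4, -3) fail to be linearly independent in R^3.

The vectors are dependent exactly when the determinant of the matrix with rows e₁, e₂, e₃ vanishes.
Expanding, det = -m - 48.
Setting this to zero gives m = -48.

m = -48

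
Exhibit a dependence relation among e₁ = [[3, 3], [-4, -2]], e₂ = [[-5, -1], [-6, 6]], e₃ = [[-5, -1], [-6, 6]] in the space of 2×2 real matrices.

Write each element as a vector in ℝ⁴ using {E₁₁, E₁₂, E₂₁, E₂₂}.
Set up α₁e₁ + … + α₃e₃ = 0 and solve the homogeneous system.
One solution (up to scaling) is (0, 1, -1).

e₂ - e₃ = 0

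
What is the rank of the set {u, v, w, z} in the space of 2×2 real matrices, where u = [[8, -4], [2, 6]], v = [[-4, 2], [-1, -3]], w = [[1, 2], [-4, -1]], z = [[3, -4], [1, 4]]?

Represent each element by its coordinate vector in ℝ⁴.
Apply Gaussian elimination to the matrix whose rows are u, v, w, z.
There are 3 pivot columns, so rank = 3.

3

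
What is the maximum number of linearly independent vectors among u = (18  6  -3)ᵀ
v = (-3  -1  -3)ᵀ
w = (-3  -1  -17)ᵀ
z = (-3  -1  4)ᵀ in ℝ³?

2

Form the matrix with u, v, w, z as columns and reduce.
There are 2 pivot columns, so rank = 2.
(With 4 elements in a 3-dimensional space the rank is at most 3.)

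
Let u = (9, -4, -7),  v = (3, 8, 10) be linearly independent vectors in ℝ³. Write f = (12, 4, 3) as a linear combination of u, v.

Solve the system with u, v as columns and f as the right-hand side.
Back-substitution yields (α₁, α₂) = (1, 1).

f = u + v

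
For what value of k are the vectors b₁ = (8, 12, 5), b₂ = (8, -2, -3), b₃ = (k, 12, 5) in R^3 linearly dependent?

k = 8

The set is linearly dependent precisely when det[b₁; b₂; b₃] = 0.
Cofactor expansion gives det = 208 - 26*k.
Solving 208 - 26*k = 0 yields k = 8.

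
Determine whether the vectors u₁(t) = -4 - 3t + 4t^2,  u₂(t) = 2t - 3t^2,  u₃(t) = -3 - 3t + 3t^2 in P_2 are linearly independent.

Write each element as a coordinate vector in ℝ³ using {1, t, t^2}.
Place the vectors as rows of a 3×3 matrix and reduce to echelon form.
The reduction yields 3 nonzero rows, so the rank is 3.
Since rank = 3 (the number of vectors), the set is linearly independent.

linearly independent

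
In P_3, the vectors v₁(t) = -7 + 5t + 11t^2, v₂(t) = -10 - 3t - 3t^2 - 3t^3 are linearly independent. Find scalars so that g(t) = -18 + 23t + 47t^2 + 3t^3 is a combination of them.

Work in coordinates with respect to the standard basis {1, t, …, t^3}.
Since v₁, v₂ are independent, the coefficients expressing g are uniquely determined by a linear system.
Row-reducing the augmented matrix gives the unique coefficients (c₁, c₂) = (4, -1).

g = 4v₁ - v₂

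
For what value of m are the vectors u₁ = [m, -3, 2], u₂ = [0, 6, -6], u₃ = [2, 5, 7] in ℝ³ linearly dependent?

The vectors are dependent exactly when the determinant of the matrix with rows u₁, u₂, u₃ vanishes.
Cofactor expansion gives det = 72*m + 12.
This vanishes exactly when m = -1/6.

m = -1/6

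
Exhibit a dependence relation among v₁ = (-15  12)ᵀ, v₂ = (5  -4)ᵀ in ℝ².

Set up α₁v₁ + α₂v₂ = 0 and solve the homogeneous system.
A generator of the null space is (1, 3).

v₁ + 3v₂ = 0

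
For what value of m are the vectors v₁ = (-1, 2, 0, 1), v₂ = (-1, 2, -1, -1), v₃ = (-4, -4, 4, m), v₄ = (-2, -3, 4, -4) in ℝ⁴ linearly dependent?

m = -12

Dependence holds iff the 4×4 matrix [v₁ v₂ v₃ v₄] is singular.
Cofactor expansion gives det = -7*m - 84.
Setting this to zero gives m = -12.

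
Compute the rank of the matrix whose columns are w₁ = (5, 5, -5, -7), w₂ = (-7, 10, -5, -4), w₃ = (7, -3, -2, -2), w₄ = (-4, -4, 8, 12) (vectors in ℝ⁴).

rank 4

Row-reduce the 4×4 matrix with these as rows.
Reduction leaves 4 leading entries, giving rank 4.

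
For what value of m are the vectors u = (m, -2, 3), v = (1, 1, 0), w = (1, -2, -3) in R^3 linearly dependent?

The vectors are dependent exactly when the determinant of the matrix with rows u, v, w vanishes.
Cofactor expansion gives det = -3*m - 15.
Solving -3*m - 15 = 0 yields m = -5.

m = -5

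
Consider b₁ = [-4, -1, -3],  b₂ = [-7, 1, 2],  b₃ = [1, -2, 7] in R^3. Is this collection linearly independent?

linearly independent

Row-reduce the matrix whose columns are b₁, b₂, b₃.
The reduction yields 3 nonzero rows, so the rank is 3.
Since rank = 3 (the number of vectors), the set is linearly independent.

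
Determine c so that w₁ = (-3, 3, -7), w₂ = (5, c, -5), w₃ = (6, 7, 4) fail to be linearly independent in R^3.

Dependence holds iff the 3×3 matrix [w₁ w₂ w₃] is singular.
The determinant works out to 30*c - 500.
Solving 30*c - 500 = 0 yields c = 50/3.

c = 50/3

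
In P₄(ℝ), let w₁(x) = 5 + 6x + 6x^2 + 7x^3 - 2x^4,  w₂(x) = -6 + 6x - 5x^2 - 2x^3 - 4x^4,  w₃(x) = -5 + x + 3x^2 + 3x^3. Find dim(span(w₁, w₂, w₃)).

Use coordinates relative to {1, x, …, x^4}.
Form the matrix with w₁, w₂, w₃ as columns and reduce.
Exactly 3 pivots survive; hence the rank is 3.

dim = 3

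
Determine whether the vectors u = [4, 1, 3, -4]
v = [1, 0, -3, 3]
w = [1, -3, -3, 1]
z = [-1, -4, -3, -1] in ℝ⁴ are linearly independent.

Form the 4×4 matrix with these as columns; its determinant is 90.
A nonzero determinant means the columns are linearly independent.

linearly independent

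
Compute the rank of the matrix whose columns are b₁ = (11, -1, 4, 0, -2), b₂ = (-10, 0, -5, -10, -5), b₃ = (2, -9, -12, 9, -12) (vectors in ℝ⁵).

Apply Gaussian elimination to the matrix whose rows are b₁, b₂, b₃.
Exactly 3 pivots survive; hence the rank is 3.

3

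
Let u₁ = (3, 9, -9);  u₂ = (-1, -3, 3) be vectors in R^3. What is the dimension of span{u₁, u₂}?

dim = 1

Put the 3×2 matrix [u₁|u₂] into echelon form.
Reduction leaves 1 leading entry, giving rank 1.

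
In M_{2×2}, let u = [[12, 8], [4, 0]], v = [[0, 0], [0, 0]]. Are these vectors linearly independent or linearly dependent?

Take coordinates with respect to the standard basis {E₁₁, E₁₂, E₂₁, E₂₂}.
One of the vectors is the zero vector, so the set is linearly dependent.

linearly dependent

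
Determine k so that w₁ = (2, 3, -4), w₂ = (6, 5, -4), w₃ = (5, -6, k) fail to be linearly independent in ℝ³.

The set is linearly dependent precisely when det[w₁; w₂; w₃] = 0.
The determinant works out to 136 - 8*k.
This vanishes exactly when k = 17.

k = 17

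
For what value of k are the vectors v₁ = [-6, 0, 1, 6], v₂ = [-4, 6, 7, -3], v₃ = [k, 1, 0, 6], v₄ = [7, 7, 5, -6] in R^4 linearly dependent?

Place the vectors as rows of a 4×4 matrix; dependence ⇔ determinant zero.
Cofactor expansion gives det = 33 - 99*k.
Setting this to zero gives k = 1/3.

k = 1/3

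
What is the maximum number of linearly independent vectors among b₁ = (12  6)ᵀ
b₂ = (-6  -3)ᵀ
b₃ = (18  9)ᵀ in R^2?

1

Apply Gaussian elimination to the matrix whose rows are b₁, b₂, b₃.
The echelon form has 1 nonzero row, so the rank is 1.
(With 3 elements in a 2-dimensional space the rank is at most 2.)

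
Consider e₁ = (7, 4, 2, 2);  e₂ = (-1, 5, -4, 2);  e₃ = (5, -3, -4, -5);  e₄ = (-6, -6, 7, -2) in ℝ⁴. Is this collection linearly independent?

Place the vectors as rows of a 4×4 matrix and reduce to echelon form.
The reduction yields 4 nonzero rows, so the rank is 4.
Since rank = 4 (the number of vectors), the set is linearly independent.

linearly independent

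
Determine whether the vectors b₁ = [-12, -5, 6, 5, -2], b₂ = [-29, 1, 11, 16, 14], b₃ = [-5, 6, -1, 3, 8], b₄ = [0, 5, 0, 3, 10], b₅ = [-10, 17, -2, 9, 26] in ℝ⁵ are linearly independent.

Row-reduce the matrix whose columns are b₁, b₂, b₃, b₄, b₅.
The reduction yields 3 nonzero rows, so the rank is 3.
Since rank 3 < 5, the set is linearly dependent.

linearly dependent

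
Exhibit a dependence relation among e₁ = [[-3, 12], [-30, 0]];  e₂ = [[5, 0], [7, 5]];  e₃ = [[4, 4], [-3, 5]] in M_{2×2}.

Write each element as a vector in ℝ⁴ using {E₁₁, E₁₂, E₂₁, E₂₂}.
Write the vectors as columns of a matrix and find a nonzero vector in its null space.
One solution (up to scaling) is (1, 3, -3).

e₁ + 3e₂ - 3e₃ = 0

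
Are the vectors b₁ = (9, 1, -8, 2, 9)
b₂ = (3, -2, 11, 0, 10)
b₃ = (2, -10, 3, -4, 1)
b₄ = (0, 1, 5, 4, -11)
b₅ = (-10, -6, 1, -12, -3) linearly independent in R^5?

linearly independent

The matrix [b₁|b₂|b₃|b₄|b₅] has determinant -68804.
A nonzero determinant means the columns are linearly independent.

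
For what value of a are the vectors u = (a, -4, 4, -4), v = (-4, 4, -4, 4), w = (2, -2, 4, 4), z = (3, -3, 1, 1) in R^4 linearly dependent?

a = 4

Dependence holds iff the 4×4 matrix [u v w z] is singular.
The determinant works out to 80*a - 320.
Solving 80*a - 320 = 0 yields a = 4.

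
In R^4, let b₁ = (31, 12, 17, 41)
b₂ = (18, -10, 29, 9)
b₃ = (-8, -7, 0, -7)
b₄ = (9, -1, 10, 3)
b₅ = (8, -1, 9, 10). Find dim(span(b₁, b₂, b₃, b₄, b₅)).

3

Row-reduce the 5×4 matrix with these as rows.
Exactly 3 pivots survive; hence the rank is 3.
(With 5 elements in a 4-dimensional space the rank is at most 4.)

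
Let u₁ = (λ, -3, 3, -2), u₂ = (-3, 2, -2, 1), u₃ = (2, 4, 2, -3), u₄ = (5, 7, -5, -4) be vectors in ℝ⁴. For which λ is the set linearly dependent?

Place the vectors as rows of a 4×4 matrix; dependence ⇔ determinant zero.
Cofactor expansion gives det = 392 - 70*λ.
Setting this to zero gives λ = 28/5.

λ = 28/5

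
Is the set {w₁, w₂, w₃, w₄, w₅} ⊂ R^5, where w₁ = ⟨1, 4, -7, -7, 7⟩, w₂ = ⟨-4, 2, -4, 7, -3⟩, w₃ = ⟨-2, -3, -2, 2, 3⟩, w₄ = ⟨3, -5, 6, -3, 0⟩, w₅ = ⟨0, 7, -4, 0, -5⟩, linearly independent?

linearly independent

Row-reduce the matrix whose columns are w₁, w₂, w₃, w₄, w₅.
The reduction yields 5 nonzero rows, so the rank is 5.
Since rank = 5 (the number of vectors), the set is linearly independent.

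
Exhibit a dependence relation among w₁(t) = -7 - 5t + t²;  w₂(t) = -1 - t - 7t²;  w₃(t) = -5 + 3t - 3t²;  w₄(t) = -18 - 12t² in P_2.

Take coordinates with respect to {1, t, t²}.
Solve the homogeneous system with w₁, w₂, w₃, w₄ as columns by row-reducing the coefficient matrix.
The free variable yields coefficients (1, 1, 2, -1) (any nonzero multiple also works).

w₁ + w₂ + 2w₃ - w₄ = 0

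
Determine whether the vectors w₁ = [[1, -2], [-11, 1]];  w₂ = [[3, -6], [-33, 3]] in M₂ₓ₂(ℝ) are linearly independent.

Write each element as a coordinate vector in ℝ⁴ using {E₁₁, E₁₂, E₂₁, E₂₂}.
One vector is a scalar multiple of another, so the set is dependent.

linearly dependent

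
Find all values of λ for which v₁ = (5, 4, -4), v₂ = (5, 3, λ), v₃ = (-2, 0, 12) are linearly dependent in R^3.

λ = -21/2

The set is linearly dependent precisely when det[v₁; v₂; v₃] = 0.
Expanding, det = -8*λ - 84.
This vanishes exactly when λ = -21/2.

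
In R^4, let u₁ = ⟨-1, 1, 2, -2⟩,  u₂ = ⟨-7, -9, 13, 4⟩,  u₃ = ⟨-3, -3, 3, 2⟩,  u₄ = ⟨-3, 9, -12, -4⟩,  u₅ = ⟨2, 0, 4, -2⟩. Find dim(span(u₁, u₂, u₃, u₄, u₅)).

3

Form the matrix with u₁, u₂, u₃, u₄, u₅ as columns and reduce.
The echelon form has 3 nonzero rows, so the rank is 3.
(With 5 elements in a 4-dimensional space the rank is at most 4.)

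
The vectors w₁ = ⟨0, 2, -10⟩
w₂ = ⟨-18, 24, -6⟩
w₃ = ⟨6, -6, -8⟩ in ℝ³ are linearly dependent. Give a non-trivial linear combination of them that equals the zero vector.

Row-reduce the matrix with w₁, w₂, w₃ as columns; the null space gives the coefficients.
A generator of the null space is (3, -1, -3).

3w₁ - w₂ - 3w₃ = 0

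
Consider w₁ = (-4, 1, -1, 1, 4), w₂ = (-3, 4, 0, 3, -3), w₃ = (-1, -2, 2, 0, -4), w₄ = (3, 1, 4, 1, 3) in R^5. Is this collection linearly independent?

linearly independent

Row-reduce the matrix whose columns are w₁, w₂, w₃, w₄.
The reduction yields 4 nonzero rows, so the rank is 4.
Since rank = 4 (the number of vectors), the set is linearly independent.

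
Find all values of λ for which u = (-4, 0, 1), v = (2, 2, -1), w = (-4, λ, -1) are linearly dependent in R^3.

The set is linearly dependent precisely when det[u; v; w] = 0.
Cofactor expansion gives det = 16 - 2*λ.
Setting this to zero gives λ = 8.

λ = 8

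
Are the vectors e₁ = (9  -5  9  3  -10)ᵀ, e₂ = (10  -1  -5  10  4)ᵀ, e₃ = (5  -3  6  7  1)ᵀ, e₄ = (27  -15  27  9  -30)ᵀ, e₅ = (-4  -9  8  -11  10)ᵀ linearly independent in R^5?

One vector is a scalar multiple of another, so the set is dependent.

linearly dependent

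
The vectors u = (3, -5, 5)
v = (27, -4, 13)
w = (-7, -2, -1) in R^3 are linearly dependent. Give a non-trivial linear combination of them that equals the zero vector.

Solve the homogeneous system with u, v, w as columns by row-reducing the coefficient matrix.
A generator of the null space is (2, -1, -3).

2u - v - 3w = 0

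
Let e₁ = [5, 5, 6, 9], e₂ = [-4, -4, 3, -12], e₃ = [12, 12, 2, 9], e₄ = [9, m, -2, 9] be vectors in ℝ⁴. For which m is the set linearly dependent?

Place the vectors as rows of a 4×4 matrix; dependence ⇔ determinant zero.
The determinant works out to 7101 - 789*m.
Setting this to zero gives m = 9.

m = 9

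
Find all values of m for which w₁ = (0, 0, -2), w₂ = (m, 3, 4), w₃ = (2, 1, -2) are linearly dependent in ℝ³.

m = 6

The vectors are dependent exactly when the determinant of the matrix with rows w₁, w₂, w₃ vanishes.
The determinant works out to 12 - 2*m.
This vanishes exactly when m = 6.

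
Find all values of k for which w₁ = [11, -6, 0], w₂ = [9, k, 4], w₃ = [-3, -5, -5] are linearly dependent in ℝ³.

The vectors are dependent exactly when the determinant of the matrix with rows w₁, w₂, w₃ vanishes.
Cofactor expansion gives det = 22 - 55*k.
This vanishes exactly when k = 2/5.

k = 2/5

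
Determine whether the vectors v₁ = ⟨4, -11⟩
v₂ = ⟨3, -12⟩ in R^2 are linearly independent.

linearly independent

Row-reduce the matrix whose columns are v₁, v₂.
The reduction yields 2 nonzero rows, so the rank is 2.
Since rank = 2 (the number of vectors), the set is linearly independent.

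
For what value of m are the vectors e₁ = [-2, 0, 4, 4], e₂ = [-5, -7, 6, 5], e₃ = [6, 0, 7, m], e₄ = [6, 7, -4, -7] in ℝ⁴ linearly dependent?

The set is linearly dependent precisely when det[e₁; e₂; e₃; e₄] = 0.
Cofactor expansion gives det = -56*m - 672.
Solving -56*m - 672 = 0 yields m = -12.

m = -12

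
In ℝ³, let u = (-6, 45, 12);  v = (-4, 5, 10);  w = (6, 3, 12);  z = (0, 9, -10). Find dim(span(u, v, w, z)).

dim = 3

Form the matrix with u, v, w, z as columns and reduce.
There are 3 pivot columns, so rank = 3.
(With 4 elements in a 3-dimensional space the rank is at most 3.)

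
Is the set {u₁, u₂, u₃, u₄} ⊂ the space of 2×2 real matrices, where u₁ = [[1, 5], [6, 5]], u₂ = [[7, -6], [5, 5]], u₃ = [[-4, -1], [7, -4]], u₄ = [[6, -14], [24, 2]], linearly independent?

Take coordinates with respect to the standard basis {E₁₁, E₁₂, E₂₁, E₂₂}.
Place the vectors as rows of a 4×4 matrix and reduce to echelon form.
The reduction yields 3 nonzero rows, so the rank is 3.
Since rank 3 < 4, the set is linearly dependent.
Indeed 2u₂ + 2u₃ - u₄ = 0.

linearly dependent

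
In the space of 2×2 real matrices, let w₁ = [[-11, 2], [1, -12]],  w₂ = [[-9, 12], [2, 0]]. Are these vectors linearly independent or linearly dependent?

linearly independent

Write each element as a coordinate vector in ℝ⁴ using {E₁₁, E₁₂, E₂₁, E₂₂}.
Place the vectors as rows of a 2×4 matrix and reduce to echelon form.
The reduction yields 2 nonzero rows, so the rank is 2.
Since rank = 2 (the number of vectors), the set is linearly independent.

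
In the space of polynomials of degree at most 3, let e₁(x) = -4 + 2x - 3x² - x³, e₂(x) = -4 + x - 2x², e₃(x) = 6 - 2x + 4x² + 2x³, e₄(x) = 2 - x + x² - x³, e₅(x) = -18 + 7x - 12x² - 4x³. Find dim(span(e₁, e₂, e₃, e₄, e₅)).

Pass to coordinate vectors with respect to the basis {1, x, …, x³}.
Put the 4×5 matrix [e₁|e₂|e₃|e₄|e₅] into echelon form.
Reduction leaves 3 leading entries, giving rank 3.
(With 5 elements in a 4-dimensional space the rank is at most 4.)

dim = 3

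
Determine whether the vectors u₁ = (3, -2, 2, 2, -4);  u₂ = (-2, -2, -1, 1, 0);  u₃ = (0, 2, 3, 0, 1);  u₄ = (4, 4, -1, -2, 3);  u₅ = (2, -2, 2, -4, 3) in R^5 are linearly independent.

linearly independent

Form the 5×5 matrix with these as columns; its determinant is -738.
A nonzero determinant means the columns are linearly independent.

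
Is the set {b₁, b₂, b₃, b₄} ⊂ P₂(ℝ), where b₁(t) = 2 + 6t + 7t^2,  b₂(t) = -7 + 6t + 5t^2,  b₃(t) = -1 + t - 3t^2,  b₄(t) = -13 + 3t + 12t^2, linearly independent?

Write each element as a coordinate vector in ℝ³ using {1, t, t^2}.
There are 4 vectors in a 3-dimensional space, so they cannot be linearly independent.

linearly dependent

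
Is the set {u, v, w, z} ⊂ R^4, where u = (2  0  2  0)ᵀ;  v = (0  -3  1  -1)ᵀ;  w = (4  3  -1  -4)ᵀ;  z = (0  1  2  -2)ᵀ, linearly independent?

Row-reduce the matrix whose columns are u, v, w, z.
The reduction yields 4 nonzero rows, so the rank is 4.
Since rank = 4 (the number of vectors), the set is linearly independent.

linearly independent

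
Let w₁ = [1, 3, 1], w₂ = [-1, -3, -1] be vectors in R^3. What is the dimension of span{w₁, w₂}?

Apply Gaussian elimination to the matrix whose rows are w₁, w₂.
Reduction leaves 1 leading entry, giving rank 1.

dim = 1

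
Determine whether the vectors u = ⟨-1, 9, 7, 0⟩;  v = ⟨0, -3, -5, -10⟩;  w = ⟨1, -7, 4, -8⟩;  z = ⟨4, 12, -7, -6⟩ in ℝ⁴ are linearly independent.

Row-reduce the matrix whose columns are u, v, w, z.
The reduction yields 4 nonzero rows, so the rank is 4.
Since rank = 4 (the number of vectors), the set is linearly independent.

linearly independent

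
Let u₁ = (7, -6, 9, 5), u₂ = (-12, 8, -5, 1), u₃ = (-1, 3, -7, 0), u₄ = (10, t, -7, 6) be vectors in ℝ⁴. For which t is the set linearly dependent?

Place the vectors as rows of a 4×4 matrix; dependence ⇔ determinant zero.
Cofactor expansion gives det = 435*t + 725.
Setting this to zero gives t = -5/3.

t = -5/3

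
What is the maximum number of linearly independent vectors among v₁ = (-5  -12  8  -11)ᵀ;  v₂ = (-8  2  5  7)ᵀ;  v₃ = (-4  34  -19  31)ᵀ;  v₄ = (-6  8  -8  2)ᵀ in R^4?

3

Form the matrix with v₁, v₂, v₃, v₄ as columns and reduce.
The echelon form has 3 nonzero rows, so the rank is 3.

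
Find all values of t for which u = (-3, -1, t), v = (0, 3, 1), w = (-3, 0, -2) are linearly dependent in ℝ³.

Place the vectors as rows of a 3×3 matrix; dependence ⇔ determinant zero.
Cofactor expansion gives det = 9*t + 21.
Setting this to zero gives t = -7/3.

t = -7/3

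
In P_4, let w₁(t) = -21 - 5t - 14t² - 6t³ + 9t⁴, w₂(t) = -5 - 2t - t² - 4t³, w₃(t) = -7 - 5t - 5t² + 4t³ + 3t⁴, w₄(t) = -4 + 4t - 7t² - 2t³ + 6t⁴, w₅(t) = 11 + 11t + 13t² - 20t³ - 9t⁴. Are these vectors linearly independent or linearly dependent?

Write each element as a coordinate vector in ℝ⁵ using {1, t, …, t⁴}.
Row-reduce the matrix whose columns are w₁, w₂, w₃, w₄, w₅.
The reduction yields 3 nonzero rows, so the rank is 3.
Since rank 3 < 5, the set is linearly dependent.
Indeed w₁ - 2w₂ - w₃ - w₄ = 0.

linearly dependent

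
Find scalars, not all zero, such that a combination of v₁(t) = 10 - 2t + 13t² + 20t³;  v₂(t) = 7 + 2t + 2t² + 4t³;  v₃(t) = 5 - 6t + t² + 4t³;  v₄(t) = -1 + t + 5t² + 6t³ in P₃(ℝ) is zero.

v₁ - v₂ - v₃ - 2v₄ = 0

Take coordinates with respect to {1, t, …, t³}.
Set up α₁v₁ + … + α₄v₄ = 0 and solve the homogeneous system.
One solution (up to scaling) is (1, -1, -1, -2).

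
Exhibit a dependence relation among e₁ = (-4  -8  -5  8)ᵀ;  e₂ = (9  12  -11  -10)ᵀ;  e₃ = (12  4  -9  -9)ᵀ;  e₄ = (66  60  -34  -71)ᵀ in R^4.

3e₁ - 2e₂ - 3e₃ + e₄ = 0

Set up α₁e₁ + … + α₄e₄ = 0 and solve the homogeneous system.
A generator of the null space is (3, -2, -3, 1).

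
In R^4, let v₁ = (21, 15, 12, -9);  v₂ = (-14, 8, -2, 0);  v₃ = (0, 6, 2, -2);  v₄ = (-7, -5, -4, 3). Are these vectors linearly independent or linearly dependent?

Form the 4×4 matrix with these as columns; its determinant is 0.
A zero determinant means the columns are linearly dependent.
Indeed 2v₁ + 3v₂ - 9v₃ = 0.

linearly dependent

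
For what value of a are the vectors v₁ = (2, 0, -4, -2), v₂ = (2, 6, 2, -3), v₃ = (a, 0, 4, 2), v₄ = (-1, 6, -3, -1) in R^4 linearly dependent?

The vectors are dependent exactly when the determinant of the matrix with rows v₁, v₂, v₃, v₄ vanishes.
Expanding, det = 108*a + 216.
Setting this to zero gives a = -2.

a = -2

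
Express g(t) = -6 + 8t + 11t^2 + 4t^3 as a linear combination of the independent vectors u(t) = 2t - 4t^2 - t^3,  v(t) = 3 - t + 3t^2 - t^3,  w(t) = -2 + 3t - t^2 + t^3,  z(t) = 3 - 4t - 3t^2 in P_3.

Identify each element with its coordinate vector in ℝ⁴ via {1, t, …, t^3}.
Since u, v, w, z are independent, the coefficients expressing g are uniquely determined by a linear system.
Row-reducing the augmented matrix gives the unique coefficients (c₁, …, c₄) = (-2, 1, 3, -1).

g = -2u + v + 3w - z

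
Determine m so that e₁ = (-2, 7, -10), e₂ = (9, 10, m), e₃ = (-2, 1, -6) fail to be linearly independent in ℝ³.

m = 52/3

Place the vectors as rows of a 3×3 matrix; dependence ⇔ determinant zero.
The determinant works out to 208 - 12*m.
This vanishes exactly when m = 52/3.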